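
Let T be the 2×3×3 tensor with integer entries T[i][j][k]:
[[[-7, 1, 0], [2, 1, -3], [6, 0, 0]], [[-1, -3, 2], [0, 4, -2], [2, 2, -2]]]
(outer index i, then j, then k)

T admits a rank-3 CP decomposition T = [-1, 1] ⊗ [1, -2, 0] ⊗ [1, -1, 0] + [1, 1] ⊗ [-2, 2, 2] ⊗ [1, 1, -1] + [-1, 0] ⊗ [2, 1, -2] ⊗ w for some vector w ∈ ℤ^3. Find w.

w = [2, -1, 1]

Subtract the known terms from T to get the rank-1 residual R = [-1, 0] ⊗ [2, 1, -2] ⊗ w, so R[i,j,k] = a[i]·b[j]·w[k]. Pick indices with nonzero a[0]·b[0] = (-1)·(2) = -2. Only the fibre through (0,0,·) is needed: R[0,0,:] = T[0,0,:] − Σₗ aₗ[0]bₗ[0]cₗ = [-7, 1, 0] − (-1)·(1)·[1, -1, 0] − (1)·(-2)·[1, 1, -1] = [-4, 2, -2]. Then w[k] = R[0,0,k] / -2 for each k, giving w = [-4, 2, -2] / -2 = [2, -1, 1].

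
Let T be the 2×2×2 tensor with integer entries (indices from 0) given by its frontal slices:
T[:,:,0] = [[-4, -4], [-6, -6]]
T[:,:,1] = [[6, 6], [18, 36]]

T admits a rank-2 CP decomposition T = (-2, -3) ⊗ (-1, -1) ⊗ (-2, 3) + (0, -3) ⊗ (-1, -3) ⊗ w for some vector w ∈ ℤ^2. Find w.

Subtract the known terms from T to get the rank-1 residual R = (0, -3) ⊗ (-1, -3) ⊗ w, so R[i,j,k] = a[i]·b[j]·w[k]. Pick indices with nonzero a[1]·b[0] = (-3)·(-1) = 3. Only the fibre through (1,0,·) is needed: R[1,0,:] = T[1,0,:] − Σₗ aₗ[1]bₗ[0]cₗ = [-6, 18] − (-3)·(-1)·(-2, 3) = [0, 9]. Then w[k] = R[1,0,k] / 3 for each k, giving w = [0, 9] / 3 = (0, 3).

w = (0, 3)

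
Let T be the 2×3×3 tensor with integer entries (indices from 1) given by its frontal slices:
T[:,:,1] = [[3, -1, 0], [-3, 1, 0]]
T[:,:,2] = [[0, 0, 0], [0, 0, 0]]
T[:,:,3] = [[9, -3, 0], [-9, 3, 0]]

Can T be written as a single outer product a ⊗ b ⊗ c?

Yes

The mode-1 fibre T[:,1,1] = [3, -3] gives a = [1, -1] (primitive direction); the mode-2 fibre T[1,:,1] = [3, -1, 0] gives b = [3, -1, 0]; then c[k] = T[1,1,k] / (a[1]·b[1]) = [3, 0, 9] / 3 = [1, 0, 3].
Expanding [1, -1] ⊗ [3, -1, 0] ⊗ [1, 0, 3] reproduces all 18 entries of T, so T = [1, -1] ⊗ [3, -1, 0] ⊗ [1, 0, 3] and rank(T) ≤ 1.
Equivalently every frontal slice T[:,:,k] is c[k] times the rank-1 matrix [1, -1] ⊗ [3, -1, 0]. So T has rank 1 (it is nonzero).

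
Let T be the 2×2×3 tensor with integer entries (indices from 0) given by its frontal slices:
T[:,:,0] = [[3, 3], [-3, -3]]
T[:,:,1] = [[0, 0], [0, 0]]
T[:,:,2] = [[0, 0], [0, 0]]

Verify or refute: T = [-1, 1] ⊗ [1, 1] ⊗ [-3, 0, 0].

Reconstruct entrywise from the claimed factors. For example, T[1,0,0] = -3 and Σₗ aₗ[1]bₗ[0]cₗ[0] = (1)·(1)·(-3) = -3; checking all 12 entries, every one matches. The claim holds.

Yes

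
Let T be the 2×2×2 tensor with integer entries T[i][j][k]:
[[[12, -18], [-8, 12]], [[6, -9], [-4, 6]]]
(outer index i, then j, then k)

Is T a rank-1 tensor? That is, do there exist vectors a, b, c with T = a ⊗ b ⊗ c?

Yes

If T = a ⊗ b ⊗ c then every fibre of T is a multiple of the corresponding factor, so read the factors off the fibres through the nonzero entry T[0,0,0] = 12.
The mode-1 fibre T[:,0,0] = [12, 6] gives a = (2, 1) (primitive direction); the mode-2 fibre T[0,:,0] = [12, -8] gives b = (3, -2); then c[k] = T[0,0,k] / (a[0]·b[0]) = [12, -18] / 6 = (2, -3).
Expanding (2, 1) ⊗ (3, -2) ⊗ (2, -3) reproduces all 8 entries of T, so T = (2, 1) ⊗ (3, -2) ⊗ (2, -3) and rank(T) ≤ 1.
Equivalently every frontal slice T[:,:,k] is c[k] times the rank-1 matrix (2, 1) ⊗ (3, -2). So T has rank 1 (it is nonzero).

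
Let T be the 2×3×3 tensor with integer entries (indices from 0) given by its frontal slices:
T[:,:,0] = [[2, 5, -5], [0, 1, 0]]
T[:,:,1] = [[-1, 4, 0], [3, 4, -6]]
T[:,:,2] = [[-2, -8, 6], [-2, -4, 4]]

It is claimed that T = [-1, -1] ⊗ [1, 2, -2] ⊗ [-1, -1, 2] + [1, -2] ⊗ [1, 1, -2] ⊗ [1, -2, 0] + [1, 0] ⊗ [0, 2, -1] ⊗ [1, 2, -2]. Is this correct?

Reconstruct entry (1,0,0) from the claimed factors: Σₗ aₗ[1]bₗ[0]cₗ[0] = (-1)·(1)·(-1) + (-2)·(1)·(1) + (0)·(0)·(1) = -1, but T[1,0,0] = 0. The claim is false.

No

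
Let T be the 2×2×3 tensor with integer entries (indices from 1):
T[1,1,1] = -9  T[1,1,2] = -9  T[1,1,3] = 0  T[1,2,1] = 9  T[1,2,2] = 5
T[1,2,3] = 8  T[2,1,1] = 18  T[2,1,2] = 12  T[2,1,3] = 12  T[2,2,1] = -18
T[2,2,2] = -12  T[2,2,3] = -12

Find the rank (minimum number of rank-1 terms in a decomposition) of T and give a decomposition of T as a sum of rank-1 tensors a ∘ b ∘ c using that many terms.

Lower bound: the mode-3 unfolding of T (rows indexed by k, columns by (i,j) = (1,1), (1,2), (2,1), (2,2)) is [[-9, 9, 18, -18], [-9, 5, 12, -12], [0, 8, 12, -12]].
There the 2×2 minor on rows k ∈ {1, 2}, columns (i,j) ∈ {(1,1), (1,2)} is det [[-9, 9], [-9, 5]] = 36 ≠ 0, so this unfolding has rank ≥ 2; CP rank is at least every unfolding rank, so rank(T) ≥ 2. (This is only a lower bound: in general the CP rank may exceed every unfolding rank, so we still need to exhibit 2 rank-1 terms summing to T.)
Upper bound — finding two terms. Write S_k = T[:,:,k] for the frontal slices: S₁ = [[-9, 9], [18, -18]], S₂ = [[-9, 5], [12, -12]], S₃ = [[0, 8], [12, -12]].
If T = a₁ ∘ b₁ ∘ c₁ + a₂ ∘ b₂ ∘ c₂ then each S_k = c₁[k]·a₁b₁ᵀ + c₂[k]·a₂b₂ᵀ. S₁ and S₂ are linearly independent, so a₁b₁ᵀ and a₂b₂ᵀ must span the same plane of matrices: they are the rank-1 matrices of the form x·S₁ + y·S₂.
det(x·S₁ + y·S₂) is 72·xy + 48·y² = 24·(3·x + 2·y)(y), vanishing at (x:y) = (2:-3) and (1:0).
M₁ = 2·S₁ − 3·S₂ = [[9, 3], [0, 0]] = 3·[1, 0][3, 1]ᵀ and M₂ = S₁ = [[-9, 9], [18, -18]] = (-9)·[1, -2][1, -1]ᵀ, so take a₁ = [1, 0], b₁ = [3, 1], a₂ = [1, -2], b₂ = [1, -1].
Each slice is an integer combination of E₁ = a₁b₁ᵀ and E₂ = a₂b₂ᵀ: S₁ = −9·E₂, S₂ = −E₁ − 6·E₂, S₃ = 2·E₁ − 6·E₂; reading off coefficients, c₁ = [0, -1, 2] and c₂ = [-9, -6, -6].
Hence T = [1, 0] ∘ [3, 1] ∘ [0, -1, 2] + [1, -2] ∘ [1, -1] ∘ [-9, -6, -6], so rank(T) ≤ 2.
These bounds meet, so rank(T) = 2.
Check entry T[1,1,2] = -9: (1)·(3)·(-1) + (1)·(1)·(-6) = -9.

rank(T) = 2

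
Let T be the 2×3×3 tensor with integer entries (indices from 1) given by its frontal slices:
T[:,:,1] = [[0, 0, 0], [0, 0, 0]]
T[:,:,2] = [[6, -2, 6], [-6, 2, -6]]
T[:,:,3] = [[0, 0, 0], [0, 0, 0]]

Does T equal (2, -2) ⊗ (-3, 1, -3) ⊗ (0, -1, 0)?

Yes

Reconstruct entrywise from the claimed factors. For example, T[1,3,1] = 0 and Σₗ aₗ[1]bₗ[3]cₗ[1] = (2)·(-3)·(0) = 0; checking all 18 entries, every one matches. The claim holds.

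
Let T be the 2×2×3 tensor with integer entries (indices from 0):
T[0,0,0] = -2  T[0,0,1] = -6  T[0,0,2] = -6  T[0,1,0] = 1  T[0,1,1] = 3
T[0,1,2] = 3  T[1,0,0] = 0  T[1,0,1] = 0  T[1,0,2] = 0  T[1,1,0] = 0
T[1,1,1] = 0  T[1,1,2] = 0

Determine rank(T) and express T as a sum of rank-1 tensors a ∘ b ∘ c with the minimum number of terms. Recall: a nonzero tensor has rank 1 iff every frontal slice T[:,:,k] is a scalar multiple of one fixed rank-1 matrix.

rank(T) = 1

Lower bound: T ≠ 0 (e.g. T[0,0,0] = -2), so rank(T) ≥ 1.
Upper bound: the mode-1 fibre T[:,0,0] = [-2, 0] gives a = [1, 0] (primitive direction); the mode-2 fibre T[0,:,0] = [-2, 1] gives b = [2, -1]; then c[k] = T[0,0,k] / (a[0]·b[0]) = [-2, -6, -6] / 2 = [-1, -3, -3].
Expanding [1, 0] ∘ [2, -1] ∘ [-1, -3, -3] reproduces all 12 entries of T, so T = [1, 0] ∘ [2, -1] ∘ [-1, -3, -3] and rank(T) ≤ 1.
These bounds meet, so rank(T) = 1.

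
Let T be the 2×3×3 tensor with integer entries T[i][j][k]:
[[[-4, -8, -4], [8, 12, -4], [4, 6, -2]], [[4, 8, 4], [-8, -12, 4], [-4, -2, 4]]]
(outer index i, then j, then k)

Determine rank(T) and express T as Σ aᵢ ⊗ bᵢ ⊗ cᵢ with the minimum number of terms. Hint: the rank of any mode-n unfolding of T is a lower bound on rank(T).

Lower bound: the mode-3 unfolding of T (rows indexed by k, columns by (i,j) = (0,0), (0,1), (0,2), (1,0), (1,1), (1,2)) is [[-4, 8, 4, 4, -8, -4], [-8, 12, 6, 8, -12, -2], [-4, -4, -2, 4, 4, 4]].
There the 3×3 minor on rows k ∈ {0, 1, 2}, columns (i,j) ∈ {(0,0), (0,1), (1,2)} is det [[-4, 8, -4], [-8, 12, -2], [-4, -4, 4]] = -160 ≠ 0, so this unfolding has rank ≥ 3; CP rank is at least every unfolding rank, so rank(T) ≥ 3. (Unfolding ranks only ever bound the CP rank from below — rank(T) can be strictly larger than all of them — so the matching upper bound has to come from an explicit 3-term decomposition.)
Upper bound: T is a sum of 3 rank-1 terms, T = [0, 1] ⊗ [0, 0, 1] ⊗ [0, 4, 2] + [1, -1] ⊗ [0, 2, 1] ⊗ [2, 2, -4] + [1, -1] ⊗ [2, -2, -1] ⊗ [-2, -4, -2] (one valid choice — decompositions are not unique — normalised so each a, b is primitive with positive first nonzero entry; check it by expanding all entries), so rank(T) ≤ 3.
These bounds meet, so rank(T) = 3.
Check entry T[1,1,1] = -12: (1)·(0)·(4) + (-1)·(2)·(2) + (-1)·(-2)·(-4) = -12.

rank(T) = 3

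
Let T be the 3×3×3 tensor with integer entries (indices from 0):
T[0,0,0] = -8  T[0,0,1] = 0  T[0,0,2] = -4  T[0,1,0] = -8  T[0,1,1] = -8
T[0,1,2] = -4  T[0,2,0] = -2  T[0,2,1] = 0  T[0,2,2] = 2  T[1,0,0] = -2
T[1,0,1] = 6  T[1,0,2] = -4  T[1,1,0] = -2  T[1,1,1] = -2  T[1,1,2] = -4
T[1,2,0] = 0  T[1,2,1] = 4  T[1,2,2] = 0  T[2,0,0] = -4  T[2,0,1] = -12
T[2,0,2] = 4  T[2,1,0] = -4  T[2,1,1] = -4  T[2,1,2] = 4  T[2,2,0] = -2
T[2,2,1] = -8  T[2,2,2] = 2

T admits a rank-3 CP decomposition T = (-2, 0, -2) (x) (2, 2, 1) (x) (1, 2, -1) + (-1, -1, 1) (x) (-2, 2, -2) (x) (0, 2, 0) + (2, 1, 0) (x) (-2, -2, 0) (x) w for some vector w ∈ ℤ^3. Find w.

w = (1, -1, 2)

Subtract the known terms from T to get the rank-1 residual R = (2, 1, 0) (x) (-2, -2, 0) (x) w, so R[i,j,k] = a[i]·b[j]·w[k]. Pick indices with nonzero a[0]·b[0] = (2)·(-2) = -4. Only the fibre through (0,0,·) is needed: R[0,0,:] = T[0,0,:] − Σₗ aₗ[0]bₗ[0]cₗ = [-8, 0, -4] − (-2)·(2)·(1, 2, -1) − (-1)·(-2)·(0, 2, 0) = [-4, 4, -8]. Then w[k] = R[0,0,k] / -4 for each k, giving w = [-4, 4, -8] / -4 = (1, -1, 2).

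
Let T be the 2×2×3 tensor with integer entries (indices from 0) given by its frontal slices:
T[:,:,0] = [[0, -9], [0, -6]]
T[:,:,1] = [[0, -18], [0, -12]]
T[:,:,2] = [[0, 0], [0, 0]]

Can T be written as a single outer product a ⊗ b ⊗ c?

Yes

If T = a ⊗ b ⊗ c then every fibre of T is a multiple of the corresponding factor, so read the factors off the fibres through the nonzero entry T[0,1,0] = -9.
The mode-1 fibre T[:,1,0] = [-9, -6] gives a = (3, 2) (primitive direction); the mode-2 fibre T[0,:,0] = [0, -9] gives b = (0, 1); then c[k] = T[0,1,k] / (a[0]·b[1]) = [-9, -18, 0] / 3 = (-3, -6, 0).
Expanding (3, 2) ⊗ (0, 1) ⊗ (-3, -6, 0) reproduces all 12 entries of T, so T = (3, 2) ⊗ (0, 1) ⊗ (-3, -6, 0) and rank(T) ≤ 1.
Equivalently every frontal slice T[:,:,k] is c[k] times the rank-1 matrix (3, 2) ⊗ (0, 1). So T has rank 1 (it is nonzero).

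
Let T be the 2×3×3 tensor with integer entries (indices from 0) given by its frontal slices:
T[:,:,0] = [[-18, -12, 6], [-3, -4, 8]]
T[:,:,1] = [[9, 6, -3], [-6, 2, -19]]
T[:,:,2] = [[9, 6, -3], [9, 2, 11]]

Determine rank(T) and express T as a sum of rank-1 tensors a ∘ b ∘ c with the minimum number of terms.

Lower bound: the mode-1 unfolding of T (rows indexed by i, columns by (j,k) = (0,0), (0,1), (0,2), (1,0), (1,1), (1,2), (2,0), (2,1), (2,2)) is [[-18, 9, 9, -12, 6, 6, 6, -3, -3], [-3, -6, 9, -4, 2, 2, 8, -19, 11]].
There the 2×2 minor on rows i ∈ {0, 1}, columns (j,k) ∈ {(0,0), (0,1)} is det [[-18, 9], [-3, -6]] = 135 ≠ 0, so this unfolding has rank ≥ 2; CP rank is at least every unfolding rank, so rank(T) ≥ 2. (Flattening ranks never certify an upper bound on CP rank; for that we must actually write T with 2 rank-1 terms.)
Upper bound — finding two terms. Write S_k = T[:,:,k] for the frontal slices: S₀ = [[-18, -12, 6], [-3, -4, 8]], S₁ = [[9, 6, -3], [-6, 2, -19]], S₂ = [[9, 6, -3], [9, 2, 11]].
If T = a₁ ∘ b₁ ∘ c₁ + a₂ ∘ b₂ ∘ c₂ then each S_k = c₁[k]·a₁b₁ᵀ + c₂[k]·a₂b₂ᵀ. S₀ and S₁ are linearly independent, so a₁b₁ᵀ and a₂b₂ᵀ must span the same plane of matrices: they are the rank-1 matrices of the form x·S₀ + y·S₁.
The 2×2 minor of x·S₀ + y·S₁ on rows {0,1}, columns {0,1} is 36·x² − 126·xy + 54·y² = 18·(x − 3·y)(2·x − y), vanishing at (x:y) = (3:1) and (1:2).
M₁ = 3·S₀ + S₁ = [[-45, -30, 15], [-15, -10, 5]] = (-5)·[3, 1][3, 2, -1]ᵀ and M₂ = S₀ + 2·S₁ = [[0, 0, 0], [-15, 0, -30]] = (-15)·[0, 1][1, 0, 2]ᵀ, so take a₁ = [3, 1], b₁ = [3, 2, -1], a₂ = [0, 1], b₂ = [1, 0, 2].
Each slice is an integer combination of E₁ = a₁b₁ᵀ and E₂ = a₂b₂ᵀ: S₀ = −2·E₁ + 3·E₂, S₁ = E₁ − 9·E₂, S₂ = E₁ + 6·E₂; reading off coefficients, c₁ = [-2, 1, 1] and c₂ = [3, -9, 6].
Hence T = [3, 1] ∘ [3, 2, -1] ∘ [-2, 1, 1] + [0, 1] ∘ [1, 0, 2] ∘ [3, -9, 6], so rank(T) ≤ 2.
These bounds meet, so rank(T) = 2.

rank(T) = 2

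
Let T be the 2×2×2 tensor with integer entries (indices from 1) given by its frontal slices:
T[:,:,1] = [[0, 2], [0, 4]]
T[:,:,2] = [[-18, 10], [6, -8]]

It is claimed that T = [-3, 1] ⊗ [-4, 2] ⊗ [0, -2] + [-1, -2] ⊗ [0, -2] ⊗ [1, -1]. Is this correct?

No

Reconstruct entry (1,1,2) from the claimed factors: Σₗ aₗ[1]bₗ[1]cₗ[2] = (-3)·(-4)·(-2) + (-1)·(0)·(-1) = -24, but T[1,1,2] = -18. The claim is false.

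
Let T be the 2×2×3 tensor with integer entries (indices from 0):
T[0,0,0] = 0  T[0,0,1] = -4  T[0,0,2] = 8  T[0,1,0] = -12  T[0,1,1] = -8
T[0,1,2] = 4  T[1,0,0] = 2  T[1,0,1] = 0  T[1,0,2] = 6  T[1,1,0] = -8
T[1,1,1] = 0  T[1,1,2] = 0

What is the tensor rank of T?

3

Lower bound: the mode-3 unfolding of T (rows indexed by k, columns by (i,j) = (0,0), (0,1), (1,0), (1,1)) is [[0, -12, 2, -8], [-4, -8, 0, 0], [8, 4, 6, 0]].
There the 3×3 minor on rows k ∈ {0, 1, 2}, columns (i,j) ∈ {(0,0), (0,1), (1,0)} is det [[0, -12, 2], [-4, -8, 0], [8, 4, 6]] = -192 ≠ 0, so this unfolding has rank ≥ 3; CP rank is at least every unfolding rank, so rank(T) ≥ 3. (Flattening ranks never certify an upper bound on CP rank; for that we must actually write T with 3 rank-1 terms.)
Upper bound: T is a sum of 3 rank-1 terms, T = [0, 1] ⊗ [1, 2] ⊗ [-2, 0, 2] + [1, 0] ⊗ [1, 2] ⊗ [-4, -4, 4] + [1, 1] ⊗ [1, -1] ⊗ [4, 0, 4] (one valid choice — decompositions are not unique — normalised so each a, b is primitive with positive first nonzero entry; check it by expanding all entries), so rank(T) ≤ 3.
These bounds meet, so rank(T) = 3.
Check entry T[1,1,0] = -8: (1)·(2)·(-2) + (0)·(2)·(-4) + (1)·(-1)·(4) = -8.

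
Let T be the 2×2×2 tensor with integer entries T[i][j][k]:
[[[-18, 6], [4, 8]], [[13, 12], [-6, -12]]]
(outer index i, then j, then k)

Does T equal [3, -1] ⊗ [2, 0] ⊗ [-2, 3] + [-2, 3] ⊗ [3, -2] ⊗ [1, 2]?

Reconstruct entrywise from the claimed factors. For example, T[0,0,1] = 6 and Σₗ aₗ[0]bₗ[0]cₗ[1] = (3)·(2)·(3) + (-2)·(3)·(2) = 6; checking all 8 entries, every one matches. The claim holds.

Yes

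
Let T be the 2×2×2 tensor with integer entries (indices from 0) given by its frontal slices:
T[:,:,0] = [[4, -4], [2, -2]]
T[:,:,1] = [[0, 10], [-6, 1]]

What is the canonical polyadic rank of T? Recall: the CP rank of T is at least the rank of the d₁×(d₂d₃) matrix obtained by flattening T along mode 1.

Lower bound: the mode-3 unfolding of T (rows indexed by k, columns by (i,j) = (0,0), (0,1), (1,0), (1,1)) is [[4, -4, 2, -2], [0, 10, -6, 1]].
There the 2×2 minor on rows k ∈ {0, 1}, columns (i,j) ∈ {(0,0), (0,1)} is det [[4, -4], [0, 10]] = 40 ≠ 0, so this unfolding has rank ≥ 2; CP rank is at least every unfolding rank, so rank(T) ≥ 2. (Flattening ranks never certify an upper bound on CP rank; for that we must actually write T with 2 rank-1 terms.)
Upper bound — finding two terms. Write S_k = T[:,:,k] for the frontal slices: S₀ = [[4, -4], [2, -2]], S₁ = [[0, 10], [-6, 1]].
If T = a₁ ⊗ b₁ ⊗ c₁ + a₂ ⊗ b₂ ⊗ c₂ then each S_k = c₁[k]·a₁b₁ᵀ + c₂[k]·a₂b₂ᵀ. S₀ and S₁ are linearly independent, so a₁b₁ᵀ and a₂b₂ᵀ must span the same plane of matrices: they are the rank-1 matrices of the form x·S₀ + y·S₁.
det(x·S₀ + y·S₁) is −40·xy + 60·y² = (-20)·(2·x − 3·y)(y), vanishing at (x:y) = (3:2) and (1:0).
M₁ = 3·S₀ + 2·S₁ = [[12, 8], [-6, -4]] = 2·(2, -1)(3, 2)ᵀ and M₂ = S₀ = [[4, -4], [2, -2]] = 2·(2, 1)(1, -1)ᵀ, so take a₁ = (2, -1), b₁ = (3, 2), a₂ = (2, 1), b₂ = (1, -1).
Each slice is an integer combination of E₁ = a₁b₁ᵀ and E₂ = a₂b₂ᵀ: S₀ = 2·E₂, S₁ = E₁ − 3·E₂; reading off coefficients, c₁ = (0, 1) and c₂ = (2, -3).
Hence T = (2, -1) ⊗ (3, 2) ⊗ (0, 1) + (2, 1) ⊗ (1, -1) ⊗ (2, -3), so rank(T) ≤ 2.
These bounds meet, so rank(T) = 2.

2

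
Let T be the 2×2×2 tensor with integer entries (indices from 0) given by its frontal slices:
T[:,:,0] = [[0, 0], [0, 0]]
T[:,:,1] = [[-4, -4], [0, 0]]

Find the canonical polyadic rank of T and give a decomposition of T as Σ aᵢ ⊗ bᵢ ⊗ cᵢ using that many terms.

rank(T) = 1

Lower bound: T ≠ 0 (e.g. T[0,0,1] = -4), so rank(T) ≥ 1.
Upper bound: if T = a ⊗ b ⊗ c then every fibre of T is a multiple of the corresponding factor, so read the factors off the fibres through the nonzero entry T[0,0,1] = -4.
The mode-1 fibre T[:,0,1] = [-4, 0] gives a = [1, 0] (primitive direction); the mode-2 fibre T[0,:,1] = [-4, -4] gives b = [1, 1]; then c[k] = T[0,0,k] / (a[0]·b[0]) = [0, -4] / 1 = [0, -4].
Expanding [1, 0] ⊗ [1, 1] ⊗ [0, -4] reproduces all 8 entries of T, so T = [1, 0] ⊗ [1, 1] ⊗ [0, -4] and rank(T) ≤ 1.
These bounds meet, so rank(T) = 1.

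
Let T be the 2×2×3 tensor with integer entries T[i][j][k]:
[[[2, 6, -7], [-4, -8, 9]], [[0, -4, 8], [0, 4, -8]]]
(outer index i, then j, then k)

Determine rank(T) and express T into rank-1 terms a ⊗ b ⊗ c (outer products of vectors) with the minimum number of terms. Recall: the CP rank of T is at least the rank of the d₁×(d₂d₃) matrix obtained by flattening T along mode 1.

rank(T) = 3

Lower bound: in the mode-3 unfolding of T (rows indexed by k, columns by (i,j)) the 3×3 minor on rows k ∈ {0, 1, 2}, columns (i,j) ∈ {(0,0), (0,1), (1,0)} is det [[2, -4, 0], [6, -8, -4], [-7, 9, 8]] = 24 ≠ 0, so that unfolding has rank ≥ 3 and hence rank(T) ≥ 3 (CP rank is at least every unfolding rank, though it can be larger).
Upper bound: T is a sum of 3 rank-1 terms, T = [1, -1] ⊗ [1, -1] ⊗ [0, 4, -8] + [1, 0] ⊗ [0, 1] ⊗ [-2, -2, 2] + [1, 0] ⊗ [1, -1] ⊗ [2, 2, 1] (one valid choice — decompositions are not unique — normalised so each a, b is primitive with positive first nonzero entry; check it by expanding all entries), so rank(T) ≤ 3.
These bounds meet, so rank(T) = 3.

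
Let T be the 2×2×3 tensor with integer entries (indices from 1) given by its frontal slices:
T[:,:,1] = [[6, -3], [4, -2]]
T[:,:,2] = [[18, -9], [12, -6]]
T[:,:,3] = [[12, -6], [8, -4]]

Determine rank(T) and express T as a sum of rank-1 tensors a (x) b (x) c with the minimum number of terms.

Lower bound: T ≠ 0 (e.g. T[1,1,1] = 6), so rank(T) ≥ 1.
Upper bound: if T = a (x) b (x) c then every fibre of T is a multiple of the corresponding factor, so read the factors off the fibres through the nonzero entry T[1,1,1] = 6.
The mode-1 fibre T[:,1,1] = [6, 4] gives a = [3, 2] (primitive direction); the mode-2 fibre T[1,:,1] = [6, -3] gives b = [2, -1]; then c[k] = T[1,1,k] / (a[1]·b[1]) = [6, 18, 12] / 6 = [1, 3, 2].
Expanding [3, 2] (x) [2, -1] (x) [1, 3, 2] reproduces all 12 entries of T, so T = [3, 2] (x) [2, -1] (x) [1, 3, 2] and rank(T) ≤ 1.
These bounds meet, so rank(T) = 1.
Check entry T[2,1,1] = 4: (2)·(2)·(1) = 4.

rank(T) = 1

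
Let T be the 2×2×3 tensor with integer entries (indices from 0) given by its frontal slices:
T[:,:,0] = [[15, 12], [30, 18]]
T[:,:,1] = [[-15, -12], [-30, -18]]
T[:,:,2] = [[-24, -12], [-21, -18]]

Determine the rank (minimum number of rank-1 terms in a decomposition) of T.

2

Lower bound: the mode-1 unfolding of T (rows indexed by i, columns by (j,k) = (0,0), (0,1), (0,2), (1,0), (1,1), (1,2)) is [[15, -15, -24, 12, -12, -12], [30, -30, -21, 18, -18, -18]].
There the 2×2 minor on rows i ∈ {0, 1}, columns (j,k) ∈ {(0,0), (0,2)} is det [[15, -24], [30, -21]] = 405 ≠ 0, so this unfolding has rank ≥ 2; CP rank is at least every unfolding rank, so rank(T) ≥ 2. (Unfolding ranks only ever bound the CP rank from below — rank(T) can be strictly larger than all of them — so the matching upper bound has to come from an explicit 2-term decomposition.)
Upper bound — finding two terms. Write S_k = T[:,:,k] for the frontal slices: S₀ = [[15, 12], [30, 18]], S₁ = [[-15, -12], [-30, -18]], S₂ = [[-24, -12], [-21, -18]].
If T = a₁ ⊗ b₁ ⊗ c₁ + a₂ ⊗ b₂ ⊗ c₂ then each S_k = c₁[k]·a₁b₁ᵀ + c₂[k]·a₂b₂ᵀ. S₀ and S₂ are linearly independent, so a₁b₁ᵀ and a₂b₂ᵀ must span the same plane of matrices: they are the rank-1 matrices of the form x·S₀ + y·S₂.
det(x·S₀ + y·S₂) is −90·x² − 90·xy + 180·y² = (-90)·(x + 2·y)(x − y), vanishing at (x:y) = (2:-1) and (1:1).
M₁ = 2·S₀ − S₂ = [[54, 36], [81, 54]] = 9·[2, 3][3, 2]ᵀ and M₂ = S₀ + S₂ = [[-9, 0], [9, 0]] = (-9)·[1, -1][1, 0]ᵀ, so take a₁ = [2, 3], b₁ = [3, 2], a₂ = [1, -1], b₂ = [1, 0].
Each slice is an integer combination of E₁ = a₁b₁ᵀ and E₂ = a₂b₂ᵀ: S₀ = 3·E₁ − 3·E₂, S₁ = −3·E₁ + 3·E₂, S₂ = −3·E₁ − 6·E₂; reading off coefficients, c₁ = [3, -3, -3] and c₂ = [-3, 3, -6].
Hence T = [2, 3] ⊗ [3, 2] ⊗ [3, -3, -3] + [1, -1] ⊗ [1, 0] ⊗ [-3, 3, -6], so rank(T) ≤ 2.
These bounds meet, so rank(T) = 2.
Check entry T[1,1,0] = 18: (3)·(2)·(3) + (-1)·(0)·(-3) = 18.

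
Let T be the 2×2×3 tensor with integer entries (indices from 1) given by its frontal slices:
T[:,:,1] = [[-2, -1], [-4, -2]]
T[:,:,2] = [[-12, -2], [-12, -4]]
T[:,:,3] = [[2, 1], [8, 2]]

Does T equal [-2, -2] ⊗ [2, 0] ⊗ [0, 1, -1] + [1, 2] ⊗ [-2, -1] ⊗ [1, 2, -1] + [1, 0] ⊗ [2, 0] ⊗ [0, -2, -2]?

Yes

Reconstruct entrywise from the claimed factors. For example, T[1,2,3] = 1 and Σₗ aₗ[1]bₗ[2]cₗ[3] = (-2)·(0)·(-1) + (1)·(-1)·(-1) + (1)·(0)·(-2) = 1; checking all 12 entries, every one matches. The claim holds.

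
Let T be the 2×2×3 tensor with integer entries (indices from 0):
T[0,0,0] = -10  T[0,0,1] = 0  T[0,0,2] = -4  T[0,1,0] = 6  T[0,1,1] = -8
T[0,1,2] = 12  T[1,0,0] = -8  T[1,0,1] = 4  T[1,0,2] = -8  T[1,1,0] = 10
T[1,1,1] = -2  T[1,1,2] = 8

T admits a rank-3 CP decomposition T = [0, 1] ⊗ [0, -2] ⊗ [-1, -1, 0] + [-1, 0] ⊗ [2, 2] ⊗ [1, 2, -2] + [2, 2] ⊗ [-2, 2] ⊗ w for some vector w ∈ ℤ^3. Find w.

w = [2, -1, 2]

Subtract the known terms from T to get the rank-1 residual R = [2, 2] ⊗ [-2, 2] ⊗ w, so R[i,j,k] = a[i]·b[j]·w[k]. Pick indices with nonzero a[0]·b[0] = (2)·(-2) = -4. Only the fibre through (0,0,·) is needed: R[0,0,:] = T[0,0,:] − Σₗ aₗ[0]bₗ[0]cₗ = [-10, 0, -4] − (0)·(0)·[-1, -1, 0] − (-1)·(2)·[1, 2, -2] = [-8, 4, -8]. Then w[k] = R[0,0,k] / -4 for each k, giving w = [-8, 4, -8] / -4 = [2, -1, 2].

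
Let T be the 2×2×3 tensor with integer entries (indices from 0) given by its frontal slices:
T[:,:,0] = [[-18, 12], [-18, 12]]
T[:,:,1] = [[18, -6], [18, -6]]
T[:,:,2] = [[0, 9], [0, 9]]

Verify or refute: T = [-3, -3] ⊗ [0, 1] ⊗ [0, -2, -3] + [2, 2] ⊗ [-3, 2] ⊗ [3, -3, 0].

Reconstruct entrywise from the claimed factors. For example, T[1,1,2] = 9 and Σₗ aₗ[1]bₗ[1]cₗ[2] = (-3)·(1)·(-3) + (2)·(2)·(0) = 9; checking all 12 entries, every one matches. The claim holds.

Yes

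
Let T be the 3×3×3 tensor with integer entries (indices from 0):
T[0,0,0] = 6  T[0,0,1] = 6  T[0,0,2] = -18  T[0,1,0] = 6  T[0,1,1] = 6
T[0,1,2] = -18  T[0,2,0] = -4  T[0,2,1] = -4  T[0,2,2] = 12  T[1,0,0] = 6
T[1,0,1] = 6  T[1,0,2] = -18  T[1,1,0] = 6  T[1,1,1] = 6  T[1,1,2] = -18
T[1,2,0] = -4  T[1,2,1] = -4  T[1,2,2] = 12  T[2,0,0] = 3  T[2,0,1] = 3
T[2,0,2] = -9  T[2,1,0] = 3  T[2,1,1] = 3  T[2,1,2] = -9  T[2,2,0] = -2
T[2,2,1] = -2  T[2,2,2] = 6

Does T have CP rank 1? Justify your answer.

If T = a ⊗ b ⊗ c then every fibre of T is a multiple of the corresponding factor, so read the factors off the fibres through the nonzero entry T[0,0,0] = 6.
The mode-1 fibre T[:,0,0] = [6, 6, 3] gives a = [2, 2, 1] (primitive direction); the mode-2 fibre T[0,:,0] = [6, 6, -4] gives b = [3, 3, -2]; then c[k] = T[0,0,k] / (a[0]·b[0]) = [6, 6, -18] / 6 = [1, 1, -3].
Expanding [2, 2, 1] ⊗ [3, 3, -2] ⊗ [1, 1, -3] reproduces all 27 entries of T, so T = [2, 2, 1] ⊗ [3, 3, -2] ⊗ [1, 1, -3] and rank(T) ≤ 1.
Equivalently every frontal slice T[:,:,k] is c[k] times the rank-1 matrix [2, 2, 1] ⊗ [3, 3, -2]. So T has rank 1 (it is nonzero).

Yes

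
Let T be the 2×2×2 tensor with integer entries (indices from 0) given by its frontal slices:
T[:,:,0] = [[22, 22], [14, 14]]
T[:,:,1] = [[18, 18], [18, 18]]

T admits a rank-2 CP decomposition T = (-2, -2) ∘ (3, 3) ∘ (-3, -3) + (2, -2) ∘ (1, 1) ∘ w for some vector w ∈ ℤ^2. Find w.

w = (2, 0)

Subtract the known terms from T to get the rank-1 residual R = (2, -2) ∘ (1, 1) ∘ w, so R[i,j,k] = a[i]·b[j]·w[k]. Pick indices with nonzero a[0]·b[0] = (2)·(1) = 2. Only the fibre through (0,0,·) is needed: R[0,0,:] = T[0,0,:] − Σₗ aₗ[0]bₗ[0]cₗ = [22, 18] − (-2)·(3)·(-3, -3) = [4, 0]. Then w[k] = R[0,0,k] / 2 for each k, giving w = [4, 0] / 2 = (2, 0).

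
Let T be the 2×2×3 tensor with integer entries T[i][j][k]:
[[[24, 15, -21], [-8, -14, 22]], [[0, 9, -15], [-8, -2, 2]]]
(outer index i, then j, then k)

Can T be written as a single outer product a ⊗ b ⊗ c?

The mode-2 unfolding of T (rows indexed by j, columns by (i,k) = (0,0), (0,1), (0,2), (1,0), (1,1), (1,2)) is [[24, 15, -21, 0, 9, -15], [-8, -14, 22, -8, -2, 2]].
There the 2×2 minor on rows j ∈ {0, 1}, columns (i,k) ∈ {(0,0), (0,1)} is det [[24, 15], [-8, -14]] = -216 ≠ 0, so this unfolding has rank ≥ 2; CP rank is at least every unfolding rank, so rank(T) ≥ 2.
In particular rank(T) ≥ 2 > 1, so T is not rank-1.

No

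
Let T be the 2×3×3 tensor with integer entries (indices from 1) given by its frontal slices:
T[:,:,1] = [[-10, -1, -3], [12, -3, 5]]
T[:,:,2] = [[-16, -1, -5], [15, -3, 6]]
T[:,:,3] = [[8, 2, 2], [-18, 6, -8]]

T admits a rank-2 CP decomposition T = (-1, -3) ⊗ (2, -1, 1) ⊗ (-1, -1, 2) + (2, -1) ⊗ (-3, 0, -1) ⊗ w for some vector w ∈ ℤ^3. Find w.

w = (2, 3, -2)

Subtract the known terms from T to get the rank-1 residual R = (2, -1) ⊗ (-3, 0, -1) ⊗ w, so R[i,j,k] = a[i]·b[j]·w[k]. Pick indices with nonzero a[1]·b[1] = (2)·(-3) = -6. Only the fibre through (1,1,·) is needed: R[1,1,:] = T[1,1,:] − Σₗ aₗ[1]bₗ[1]cₗ = [-10, -16, 8] − (-1)·(2)·(-1, -1, 2) = [-12, -18, 12]. Then w[k] = R[1,1,k] / -6 for each k, giving w = [-12, -18, 12] / -6 = (2, 3, -2).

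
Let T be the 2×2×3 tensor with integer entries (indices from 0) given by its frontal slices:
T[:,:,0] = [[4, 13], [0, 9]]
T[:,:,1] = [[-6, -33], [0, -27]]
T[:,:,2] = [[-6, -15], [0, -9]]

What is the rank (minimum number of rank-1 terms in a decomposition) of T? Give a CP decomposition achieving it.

rank(T) = 2

Lower bound: the mode-2 unfolding of T (rows indexed by j, columns by (i,k) = (0,0), (0,1), (0,2), (1,0), (1,1), (1,2)) is [[4, -6, -6, 0, 0, 0], [13, -33, -15, 9, -27, -9]].
There the 2×2 minor on rows j ∈ {0, 1}, columns (i,k) ∈ {(0,0), (0,1)} is det [[4, -6], [13, -33]] = -54 ≠ 0, so this unfolding has rank ≥ 2; CP rank is at least every unfolding rank, so rank(T) ≥ 2. (Unfolding ranks only ever bound the CP rank from below — rank(T) can be strictly larger than all of them — so the matching upper bound has to come from an explicit 2-term decomposition.)
Upper bound — finding two terms. Write S_k = T[:,:,k] for the frontal slices: S₀ = [[4, 13], [0, 9]], S₁ = [[-6, -33], [0, -27]], S₂ = [[-6, -15], [0, -9]].
If T = a₁ ⊗ b₁ ⊗ c₁ + a₂ ⊗ b₂ ⊗ c₂ then each S_k = c₁[k]·a₁b₁ᵀ + c₂[k]·a₂b₂ᵀ. S₀ and S₁ are linearly independent, so a₁b₁ᵀ and a₂b₂ᵀ must span the same plane of matrices: they are the rank-1 matrices of the form x·S₀ + y·S₁.
det(x·S₀ + y·S₁) is 36·x² − 162·xy + 162·y² = 18·(2·x − 3·y)(x − 3·y), vanishing at (x:y) = (3:2) and (3:1).
M₁ = 3·S₀ + 2·S₁ = [[0, -27], [0, -27]] = (-27)·[1, 1][0, 1]ᵀ and M₂ = 3·S₀ + S₁ = [[6, 6], [0, 0]] = 6·[1, 0][1, 1]ᵀ, so take a₁ = [1, 1], b₁ = [0, 1], a₂ = [1, 0], b₂ = [1, 1].
Each slice is an integer combination of E₁ = a₁b₁ᵀ and E₂ = a₂b₂ᵀ: S₀ = 9·E₁ + 4·E₂, S₁ = −27·E₁ − 6·E₂, S₂ = −9·E₁ − 6·E₂; reading off coefficients, c₁ = [9, -27, -9] and c₂ = [4, -6, -6].
Hence T = [1, 1] ⊗ [0, 1] ⊗ [9, -27, -9] + [1, 0] ⊗ [1, 1] ⊗ [4, -6, -6], so rank(T) ≤ 2.
These bounds meet, so rank(T) = 2.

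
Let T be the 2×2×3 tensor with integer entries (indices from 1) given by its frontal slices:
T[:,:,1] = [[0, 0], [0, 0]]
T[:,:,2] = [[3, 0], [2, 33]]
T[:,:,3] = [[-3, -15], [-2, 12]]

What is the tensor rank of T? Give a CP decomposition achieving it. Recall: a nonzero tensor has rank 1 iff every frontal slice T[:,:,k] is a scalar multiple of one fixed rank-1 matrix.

rank(T) = 2

Lower bound: the mode-3 unfolding of T (rows indexed by k, columns by (i,j) = (1,1), (1,2), (2,1), (2,2)) is [[0, 0, 0, 0], [3, 0, 2, 33], [-3, -15, -2, 12]].
There the 2×2 minor on rows k ∈ {2, 3}, columns (i,j) ∈ {(1,1), (1,2)} is det [[3, 0], [-3, -15]] = -45 ≠ 0, so this unfolding has rank ≥ 2; CP rank is at least every unfolding rank, so rank(T) ≥ 2. (Flattening ranks never certify an upper bound on CP rank; for that we must actually write T with 2 rank-1 terms.)
Upper bound — finding two terms. Write S_k = T[:,:,k] for the frontal slices: S₁ = [[0, 0], [0, 0]], S₂ = [[3, 0], [2, 33]], S₃ = [[-3, -15], [-2, 12]].
If T = a₁ (x) b₁ (x) c₁ + a₂ (x) b₂ (x) c₂ then each S_k = c₁[k]·a₁b₁ᵀ + c₂[k]·a₂b₂ᵀ. S₂ and S₃ are linearly independent, so a₁b₁ᵀ and a₂b₂ᵀ must span the same plane of matrices: they are the rank-1 matrices of the form x·S₂ + y·S₃.
det(x·S₂ + y·S₃) is 99·x² − 33·xy − 66·y² = 33·(3·x + 2·y)(x − y), vanishing at (x:y) = (2:-3) and (1:1).
M₁ = 2·S₂ − 3·S₃ = [[15, 45], [10, 30]] = 5·(3, 2)(1, 3)ᵀ and M₂ = S₂ + S₃ = [[0, -15], [0, 45]] = (-15)·(1, -3)(0, 1)ᵀ, so take a₁ = (3, 2), b₁ = (1, 3), a₂ = (1, -3), b₂ = (0, 1).
Each slice is an integer combination of E₁ = a₁b₁ᵀ and E₂ = a₂b₂ᵀ: S₁ = 0, S₂ = E₁ − 9·E₂, S₃ = −E₁ − 6·E₂; reading off coefficients, c₁ = (0, 1, -1) and c₂ = (0, -9, -6).
Hence T = (3, 2) (x) (1, 3) (x) (0, 1, -1) + (1, -3) (x) (0, 1) (x) (0, -9, -6), so rank(T) ≤ 2.
These bounds meet, so rank(T) = 2.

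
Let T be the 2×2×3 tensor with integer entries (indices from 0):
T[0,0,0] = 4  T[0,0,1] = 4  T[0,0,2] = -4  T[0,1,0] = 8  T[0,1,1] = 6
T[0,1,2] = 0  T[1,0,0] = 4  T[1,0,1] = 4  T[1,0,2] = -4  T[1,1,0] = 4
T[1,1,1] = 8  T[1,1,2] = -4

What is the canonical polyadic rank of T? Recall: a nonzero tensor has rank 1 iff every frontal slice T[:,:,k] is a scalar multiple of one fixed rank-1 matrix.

Lower bound: in the mode-3 unfolding of T (rows indexed by k, columns by (i,j)) the 3×3 minor on rows k ∈ {0, 1, 2}, columns (i,j) ∈ {(0,0), (0,1), (1,1)} is det [[4, 8, 4], [4, 6, 8], [-4, 0, -4]] = -128 ≠ 0, so that unfolding has rank ≥ 3 and hence rank(T) ≥ 3 (CP rank is at least every unfolding rank, though it can be larger).
Upper bound: T is a sum of 3 rank-1 terms, T = (1, 0) ∘ (0, 1) ∘ (4, 0, 4) + (1, 1) ∘ (1, 1) ∘ (4, 4, -4) + (1, 2) ∘ (0, 1) ∘ (0, 2, 0) (one valid choice — decompositions are not unique — normalised so each a, b is primitive with positive first nonzero entry; check it by expanding all entries), so rank(T) ≤ 3.
These bounds meet, so rank(T) = 3.

3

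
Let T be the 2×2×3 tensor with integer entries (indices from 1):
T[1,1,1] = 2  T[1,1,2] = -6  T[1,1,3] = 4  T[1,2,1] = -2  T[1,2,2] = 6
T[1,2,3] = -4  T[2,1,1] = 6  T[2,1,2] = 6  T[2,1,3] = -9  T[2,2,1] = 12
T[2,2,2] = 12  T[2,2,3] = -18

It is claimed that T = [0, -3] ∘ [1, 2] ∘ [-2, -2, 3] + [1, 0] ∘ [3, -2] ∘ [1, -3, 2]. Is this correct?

Reconstruct entry (1,1,1) from the claimed factors: Σₗ aₗ[1]bₗ[1]cₗ[1] = (0)·(1)·(-2) + (1)·(3)·(1) = 3, but T[1,1,1] = 2. The claim is false.

No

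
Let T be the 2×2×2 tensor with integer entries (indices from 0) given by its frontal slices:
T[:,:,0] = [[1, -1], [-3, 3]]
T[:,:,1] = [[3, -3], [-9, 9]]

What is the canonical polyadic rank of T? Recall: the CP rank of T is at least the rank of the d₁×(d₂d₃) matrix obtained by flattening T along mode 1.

Lower bound: T ≠ 0 (e.g. T[0,0,0] = 1), so rank(T) ≥ 1.
Upper bound: the mode-1 fibre T[:,0,0] = [1, -3] gives a = (1, -3) (primitive direction); the mode-2 fibre T[0,:,0] = [1, -1] gives b = (1, -1); then c[k] = T[0,0,k] / (a[0]·b[0]) = [1, 3] / 1 = (1, 3).
Expanding (1, -3) ⊗ (1, -1) ⊗ (1, 3) reproduces all 8 entries of T, so T = (1, -3) ⊗ (1, -1) ⊗ (1, 3) and rank(T) ≤ 1.
These bounds meet, so rank(T) = 1.

1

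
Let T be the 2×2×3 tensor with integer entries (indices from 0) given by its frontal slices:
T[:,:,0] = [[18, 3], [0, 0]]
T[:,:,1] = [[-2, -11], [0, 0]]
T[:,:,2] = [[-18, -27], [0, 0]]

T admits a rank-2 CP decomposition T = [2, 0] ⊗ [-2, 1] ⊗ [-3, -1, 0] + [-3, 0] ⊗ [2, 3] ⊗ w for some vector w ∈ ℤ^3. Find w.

w = [-1, 1, 3]

Subtract the known terms from T to get the rank-1 residual R = [-3, 0] ⊗ [2, 3] ⊗ w, so R[i,j,k] = a[i]·b[j]·w[k]. Pick indices with nonzero a[0]·b[0] = (-3)·(2) = -6. Only the fibre through (0,0,·) is needed: R[0,0,:] = T[0,0,:] − Σₗ aₗ[0]bₗ[0]cₗ = [18, -2, -18] − (2)·(-2)·[-3, -1, 0] = [6, -6, -18]. Then w[k] = R[0,0,k] / -6 for each k, giving w = [6, -6, -18] / -6 = [-1, 1, 3].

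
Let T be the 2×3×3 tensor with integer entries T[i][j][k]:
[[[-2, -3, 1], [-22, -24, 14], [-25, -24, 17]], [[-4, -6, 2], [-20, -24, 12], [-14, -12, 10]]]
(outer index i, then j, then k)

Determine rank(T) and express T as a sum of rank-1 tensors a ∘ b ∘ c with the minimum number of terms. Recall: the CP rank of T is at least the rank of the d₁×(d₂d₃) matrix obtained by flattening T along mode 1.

rank(T) = 2

Lower bound: the mode-2 unfolding of T (rows indexed by j, columns by (i,k) = (0,0), (0,1), (0,2), (1,0), (1,1), (1,2)) is [[-2, -3, 1, -4, -6, 2], [-22, -24, 14, -20, -24, 12], [-25, -24, 17, -14, -12, 10]].
There the 2×2 minor on rows j ∈ {0, 1}, columns (i,k) ∈ {(0,0), (0,1)} is det [[-2, -3], [-22, -24]] = -18 ≠ 0, so this unfolding has rank ≥ 2; CP rank is at least every unfolding rank, so rank(T) ≥ 2. (Unfolding ranks only ever bound the CP rank from below — rank(T) can be strictly larger than all of them — so the matching upper bound has to come from an explicit 2-term decomposition.)
Upper bound — finding two terms. Write S_k = T[:,:,k] for the frontal slices: S₀ = [[-2, -22, -25], [-4, -20, -14]], S₁ = [[-3, -24, -24], [-6, -24, -12]], S₂ = [[1, 14, 17], [2, 12, 10]].
If T = a₁ ∘ b₁ ∘ c₁ + a₂ ∘ b₂ ∘ c₂ then each S_k = c₁[k]·a₁b₁ᵀ + c₂[k]·a₂b₂ᵀ. S₀ and S₁ are linearly independent, so a₁b₁ᵀ and a₂b₂ᵀ must span the same plane of matrices: they are the rank-1 matrices of the form x·S₀ + y·S₁.
The 2×2 minor of x·S₀ + y·S₁ on rows {0,1}, columns {0,1} is −48·x² − 120·xy − 72·y² = (-24)·(2·x + 3·y)(x + y), vanishing at (x:y) = (3:-2) and (1:-1).
M₁ = 3·S₀ − 2·S₁ = [[0, -18, -27], [0, -12, -18]] = (-3)·(3, 2)(0, 2, 3)ᵀ and M₂ = S₀ − S₁ = [[1, 2, -1], [2, 4, -2]] = (1, 2)(1, 2, -1)ᵀ, so take a₁ = (3, 2), b₁ = (0, 2, 3), a₂ = (1, 2), b₂ = (1, 2, -1).
Each slice is an integer combination of E₁ = a₁b₁ᵀ and E₂ = a₂b₂ᵀ: S₀ = −3·E₁ − 2·E₂, S₁ = −3·E₁ − 3·E₂, S₂ = 2·E₁ + E₂; reading off coefficients, c₁ = (-3, -3, 2) and c₂ = (-2, -3, 1).
Hence T = (3, 2) ∘ (0, 2, 3) ∘ (-3, -3, 2) + (1, 2) ∘ (1, 2, -1) ∘ (-2, -3, 1), so rank(T) ≤ 2.
These bounds meet, so rank(T) = 2.
Check entry T[0,0,1] = -3: (3)·(0)·(-3) + (1)·(1)·(-3) = -3.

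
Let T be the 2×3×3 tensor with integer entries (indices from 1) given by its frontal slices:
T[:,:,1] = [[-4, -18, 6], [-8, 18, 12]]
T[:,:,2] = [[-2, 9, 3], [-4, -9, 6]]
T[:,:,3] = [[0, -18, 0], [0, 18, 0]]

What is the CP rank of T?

2

Lower bound: the mode-3 unfolding of T (rows indexed by k, columns by (i,j) = (1,1), (1,2), (1,3), (2,1), (2,2), (2,3)) is [[-4, -18, 6, -8, 18, 12], [-2, 9, 3, -4, -9, 6], [0, -18, 0, 0, 18, 0]].
There the 2×2 minor on rows k ∈ {1, 2}, columns (i,j) ∈ {(1,1), (1,2)} is det [[-4, -18], [-2, 9]] = -72 ≠ 0, so this unfolding has rank ≥ 2; CP rank is at least every unfolding rank, so rank(T) ≥ 2. (Unfolding ranks only ever bound the CP rank from below — rank(T) can be strictly larger than all of them — so the matching upper bound has to come from an explicit 2-term decomposition.)
Upper bound — finding two terms. Write S_k = T[:,:,k] for the frontal slices: S₁ = [[-4, -18, 6], [-8, 18, 12]], S₂ = [[-2, 9, 3], [-4, -9, 6]], S₃ = [[0, -18, 0], [0, 18, 0]].
If T = a₁ ⊗ b₁ ⊗ c₁ + a₂ ⊗ b₂ ⊗ c₂ then each S_k = c₁[k]·a₁b₁ᵀ + c₂[k]·a₂b₂ᵀ. S₁ and S₂ are linearly independent, so a₁b₁ᵀ and a₂b₂ᵀ must span the same plane of matrices: they are the rank-1 matrices of the form x·S₁ + y·S₂.
The 2×2 minor of x·S₁ + y·S₂ on rows {1,2}, columns {1,2} is −216·x² + 54·y² = (-54)·(2·x − y)(2·x + y), vanishing at (x:y) = (1:2) and (1:-2).
M₁ = S₁ + 2·S₂ = [[-8, 0, 12], [-16, 0, 24]] = (-4)·(1, 2)(2, 0, -3)ᵀ and M₂ = S₁ − 2·S₂ = [[0, -36, 0], [0, 36, 0]] = (-36)·(1, -1)(0, 1, 0)ᵀ, so take a₁ = (1, 2), b₁ = (2, 0, -3), a₂ = (1, -1), b₂ = (0, 1, 0).
Each slice is an integer combination of E₁ = a₁b₁ᵀ and E₂ = a₂b₂ᵀ: S₁ = −2·E₁ − 18·E₂, S₂ = −E₁ + 9·E₂, S₃ = −18·E₂; reading off coefficients, c₁ = (-2, -1, 0) and c₂ = (-18, 9, -18).
Hence T = (1, 2) ⊗ (2, 0, -3) ⊗ (-2, -1, 0) + (1, -1) ⊗ (0, 1, 0) ⊗ (-18, 9, -18), so rank(T) ≤ 2.
These bounds meet, so rank(T) = 2.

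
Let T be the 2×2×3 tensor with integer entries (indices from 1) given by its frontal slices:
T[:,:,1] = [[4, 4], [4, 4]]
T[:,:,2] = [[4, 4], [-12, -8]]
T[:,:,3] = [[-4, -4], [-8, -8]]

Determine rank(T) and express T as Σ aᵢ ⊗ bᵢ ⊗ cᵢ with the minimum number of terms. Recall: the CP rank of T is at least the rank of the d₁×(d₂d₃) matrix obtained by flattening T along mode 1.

rank(T) = 3

Lower bound: in the mode-3 unfolding of T (rows indexed by k, columns by (i,j)) the 3×3 minor on rows k ∈ {1, 2, 3}, columns (i,j) ∈ {(1,1), (2,1), (2,2)} is det [[4, 4, 4], [4, -12, -8], [-4, -8, -8]] = 64 ≠ 0, so that unfolding has rank ≥ 3 and hence rank(T) ≥ 3 (CP rank is at least every unfolding rank, though it can be larger).
Upper bound: T is a sum of 3 rank-1 terms, T = (0, 1) ⊗ (1, 0) ⊗ (0, -4, 0) + (0, 1) ⊗ (1, 1) ⊗ (4, -8, -8) + (1, 0) ⊗ (1, 1) ⊗ (4, 4, -4) (one valid choice — decompositions are not unique — normalised so each a, b is primitive with positive first nonzero entry; check it by expanding all entries), so rank(T) ≤ 3.
These bounds meet, so rank(T) = 3.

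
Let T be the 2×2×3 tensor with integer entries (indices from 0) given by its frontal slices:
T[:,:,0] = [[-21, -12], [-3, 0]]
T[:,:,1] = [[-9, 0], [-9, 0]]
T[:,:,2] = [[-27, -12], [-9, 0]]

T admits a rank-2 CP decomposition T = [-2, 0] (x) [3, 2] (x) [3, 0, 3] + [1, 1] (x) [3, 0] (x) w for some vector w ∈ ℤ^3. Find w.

Subtract the known terms from T to get the rank-1 residual R = [1, 1] (x) [3, 0] (x) w, so R[i,j,k] = a[i]·b[j]·w[k]. Pick indices with nonzero a[0]·b[0] = (1)·(3) = 3. Only the fibre through (0,0,·) is needed: R[0,0,:] = T[0,0,:] − Σₗ aₗ[0]bₗ[0]cₗ = [-21, -9, -27] − (-2)·(3)·[3, 0, 3] = [-3, -9, -9]. Then w[k] = R[0,0,k] / 3 for each k, giving w = [-3, -9, -9] / 3 = [-1, -3, -3].

w = [-1, -3, -3]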